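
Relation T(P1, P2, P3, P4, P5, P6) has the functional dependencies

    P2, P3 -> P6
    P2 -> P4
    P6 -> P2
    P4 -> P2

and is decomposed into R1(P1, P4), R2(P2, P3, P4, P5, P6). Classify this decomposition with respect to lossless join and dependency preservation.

Lossless test: (P4)⁺ = {P2, P4}, which is a superkey of neither fragment — lossy.
Dependency preservation: every FD's attributes lie within a single fragment, so each can be enforced locally — preserved.

lossy but dependency-preserving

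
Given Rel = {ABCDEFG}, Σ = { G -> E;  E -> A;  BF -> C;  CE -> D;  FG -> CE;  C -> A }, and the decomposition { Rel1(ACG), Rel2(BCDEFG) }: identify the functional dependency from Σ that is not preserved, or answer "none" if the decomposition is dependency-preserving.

Check E → A: no single fragment contains all of {AE}, and the restricted closure of {E} across the fragments never reaches {A}.
G → E is preserved.
BF → C is preserved.
CE → D is preserved.
FG → CE is preserved.
C → A is preserved.

E -> A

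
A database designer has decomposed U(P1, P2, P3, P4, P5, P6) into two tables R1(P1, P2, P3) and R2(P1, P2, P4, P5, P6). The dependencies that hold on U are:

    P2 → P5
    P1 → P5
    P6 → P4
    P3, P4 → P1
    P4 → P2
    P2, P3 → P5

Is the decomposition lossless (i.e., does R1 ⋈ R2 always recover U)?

No

Common attributes: R1 ∩ R2 = {P1, P2}.
Closure of {P1, P2}: P2 → P5 applies, adding P5. So (P1, P2)⁺ = {P1, P2, P5}.
The closure contains neither all of R1 = {P1, P2, P3} nor all of R2 = {P1, P2, P4, P5, P6}, so the common attributes are not a superkey of either fragment. The join is lossy.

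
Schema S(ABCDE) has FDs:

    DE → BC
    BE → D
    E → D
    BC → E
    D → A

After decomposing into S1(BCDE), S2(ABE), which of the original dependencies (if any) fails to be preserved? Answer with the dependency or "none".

Check D → A: no single fragment contains all of {AD}, and the restricted closure of {D} across the fragments never reaches {A}.
DE → BC is preserved.
BE → D is preserved.
E → D is preserved.
BC → E is preserved.

D → A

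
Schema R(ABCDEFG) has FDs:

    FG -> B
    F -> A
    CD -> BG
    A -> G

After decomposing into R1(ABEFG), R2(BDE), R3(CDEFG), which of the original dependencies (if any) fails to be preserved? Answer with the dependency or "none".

CD -> BG

Check CD → BG: no single fragment contains all of {BCDG}, and the restricted closure of {CD} across the fragments never reaches {BG}.
FG → B is preserved.
F → A is preserved.
A → G is preserved.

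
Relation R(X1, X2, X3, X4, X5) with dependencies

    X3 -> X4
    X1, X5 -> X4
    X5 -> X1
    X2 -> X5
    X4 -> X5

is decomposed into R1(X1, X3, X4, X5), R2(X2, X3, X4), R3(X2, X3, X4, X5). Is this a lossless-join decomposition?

Chase test. Columns are X1, X2, X3, X4, X5; row i has aⱼ where attribute j ∈ Ri, else bᵢⱼ.
Initial tableau (one row per fragment):
  row 1: a1 b12 a3 a4 a5
  row 2: b21 a2 a3 a4 b25
  row 3: b31 a2 a3 a4 a5
Rows 1 and 3 agree on X5; apply X5→X1 and equate their X1 entries.
Rows 2 and 3 agree on X2; apply X2→X5 and equate their X5 entries.
Rows 1 and 2 agree on X5; apply X5→X1 and equate their X1 entries.
Row 2 is now all distinguished symbols — the join is lossless.

Yes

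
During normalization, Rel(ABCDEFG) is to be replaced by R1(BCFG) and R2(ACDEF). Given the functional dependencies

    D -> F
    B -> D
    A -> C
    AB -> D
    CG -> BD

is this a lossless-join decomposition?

No

Common attributes: R1 ∩ R2 = {CF}.
No dependency enlarges {CF}, so (CF)⁺ = {CF}.
The closure contains neither all of R1 = {BCFG} nor all of R2 = {ACDEF}, so the common attributes are not a superkey of either fragment. The join is lossy.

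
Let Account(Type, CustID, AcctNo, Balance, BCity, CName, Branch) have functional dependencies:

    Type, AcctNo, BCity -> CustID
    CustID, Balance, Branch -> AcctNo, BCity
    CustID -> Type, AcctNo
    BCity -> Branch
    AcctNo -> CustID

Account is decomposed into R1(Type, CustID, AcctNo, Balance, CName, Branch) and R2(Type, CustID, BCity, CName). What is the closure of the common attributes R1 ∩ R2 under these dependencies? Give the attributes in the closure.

R1 ∩ R2 = {Type, CustID, CName}.
CustID → Type, AcctNo applies, adding AcctNo
Closure: {Type, CustID, AcctNo, CName}.

Type, CustID, AcctNo, CName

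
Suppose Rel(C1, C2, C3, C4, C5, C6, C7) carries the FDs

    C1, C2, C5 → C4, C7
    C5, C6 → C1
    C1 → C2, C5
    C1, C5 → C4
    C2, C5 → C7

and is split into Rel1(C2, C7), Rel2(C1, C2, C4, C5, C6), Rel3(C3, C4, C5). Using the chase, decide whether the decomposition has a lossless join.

Chase test. Columns are C1, C2, C3, C4, C5, C6, C7; row i has aⱼ where attribute j ∈ Reli, else bᵢⱼ.
Initial tableau (one row per fragment):
  row 1: b11 a2 b13 b14 b15 b16 a7
  row 2: a1 a2 b23 a4 a5 a6 b27
  row 3: b31 b32 a3 a4 a5 b36 b37
No row becomes fully distinguished — the join is lossy.

No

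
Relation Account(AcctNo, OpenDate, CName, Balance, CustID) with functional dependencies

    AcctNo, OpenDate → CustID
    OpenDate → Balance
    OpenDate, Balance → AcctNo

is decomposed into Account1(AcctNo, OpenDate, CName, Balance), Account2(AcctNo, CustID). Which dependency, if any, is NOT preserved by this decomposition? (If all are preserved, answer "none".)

Check AcctNo, OpenDate → CustID: no single fragment contains all of {AcctNo, OpenDate, CustID}, and the restricted closure of {AcctNo, OpenDate} across the fragments never reaches {CustID}.
OpenDate → Balance is preserved.
OpenDate, Balance → AcctNo is preserved.

AcctNo, OpenDate → CustID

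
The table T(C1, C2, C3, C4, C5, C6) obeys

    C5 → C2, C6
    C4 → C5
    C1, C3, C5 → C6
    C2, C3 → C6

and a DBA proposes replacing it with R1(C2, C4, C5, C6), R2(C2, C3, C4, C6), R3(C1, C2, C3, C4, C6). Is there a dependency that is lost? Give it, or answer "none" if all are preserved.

C5 → C2, C6 lies within R1.
C4 → C5 lies within R1.
C1, C3, C5 → C6: restricted closure across fragments reaches C6.
C2, C3 → C6 lies within R2.
Every dependency is enforceable on the fragments, so the decomposition is dependency-preserving.

none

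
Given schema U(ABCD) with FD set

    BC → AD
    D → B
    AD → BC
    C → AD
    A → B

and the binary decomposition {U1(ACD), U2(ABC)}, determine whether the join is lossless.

Yes

Common attributes: U1 ∩ U2 = {AC}.
Closure of {AC}: C → AD applies, adding D; A → B applies, adding B. So (AC)⁺ = {ABCD}.
This closure contains every attribute of U1, so U1 ∩ U2 → U1. The join is lossless.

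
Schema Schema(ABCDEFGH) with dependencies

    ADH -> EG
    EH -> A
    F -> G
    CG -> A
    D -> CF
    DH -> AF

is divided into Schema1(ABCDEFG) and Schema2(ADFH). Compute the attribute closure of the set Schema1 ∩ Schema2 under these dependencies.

Schema1 ∩ Schema2 = {ADF}.
F → G applies, adding G
D → CF applies, adding C
Closure: {ACDFG}.

ACDFG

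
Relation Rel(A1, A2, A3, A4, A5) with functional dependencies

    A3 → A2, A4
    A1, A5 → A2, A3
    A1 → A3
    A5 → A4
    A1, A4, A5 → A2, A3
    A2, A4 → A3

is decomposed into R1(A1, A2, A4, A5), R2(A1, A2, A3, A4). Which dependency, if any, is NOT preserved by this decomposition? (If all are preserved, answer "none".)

none

A3 → A2, A4 lies within R2.
A1, A5 → A2, A3: restricted closure across fragments reaches A2, A3.
A1 → A3 lies within R2.
A5 → A4 lies within R1.
A1, A4, A5 → A2, A3: restricted closure across fragments reaches A2, A3.
A2, A4 → A3 lies within R2.
Every dependency is enforceable on the fragments, so the decomposition is dependency-preserving.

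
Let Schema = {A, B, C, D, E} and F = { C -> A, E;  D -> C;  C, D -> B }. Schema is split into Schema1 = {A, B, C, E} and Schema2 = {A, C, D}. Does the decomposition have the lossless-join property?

No

Common attributes: Schema1 ∩ Schema2 = {A, C}.
Closure of {A, C}: C → A, E applies, adding E. So (A, C)⁺ = {A, C, E}.
The closure contains neither all of Schema1 = {A, B, C, E} nor all of Schema2 = {A, C, D}, so the common attributes are not a superkey of either fragment. The join is lossy.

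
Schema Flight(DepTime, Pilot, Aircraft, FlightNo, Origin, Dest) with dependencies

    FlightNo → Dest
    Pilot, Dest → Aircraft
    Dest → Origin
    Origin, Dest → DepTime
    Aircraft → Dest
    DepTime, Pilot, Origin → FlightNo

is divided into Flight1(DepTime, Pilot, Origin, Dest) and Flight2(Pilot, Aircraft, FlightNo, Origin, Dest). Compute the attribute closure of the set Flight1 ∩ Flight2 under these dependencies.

DepTime, Pilot, Aircraft, FlightNo, Origin, Dest

Flight1 ∩ Flight2 = {Pilot, Origin, Dest}.
Pilot, Dest → Aircraft applies, adding Aircraft
Origin, Dest → DepTime applies, adding DepTime
DepTime, Pilot, Origin → FlightNo applies, adding FlightNo
Closure: {DepTime, Pilot, Aircraft, FlightNo, Origin, Dest}.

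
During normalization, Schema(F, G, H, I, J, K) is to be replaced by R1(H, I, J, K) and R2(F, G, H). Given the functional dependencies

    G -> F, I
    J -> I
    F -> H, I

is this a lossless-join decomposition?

Common attributes: R1 ∩ R2 = {H}.
No dependency enlarges {H}, so (H)⁺ = {H}.
The closure contains neither all of R1 = {H, I, J, K} nor all of R2 = {F, G, H}, so the common attributes are not a superkey of either fragment. The join is lossy.

No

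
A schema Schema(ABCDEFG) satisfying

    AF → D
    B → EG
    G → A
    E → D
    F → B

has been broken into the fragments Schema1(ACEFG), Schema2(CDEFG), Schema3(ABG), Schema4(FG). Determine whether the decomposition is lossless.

No

Chase test. Columns are ABCDEFG; row i has aⱼ where attribute j ∈ Schemai, else bᵢⱼ.
Initial tableau (one row per fragment):
  row 1: a1 b12 a3 b14 a5 a6 a7
  row 2: b21 b22 a3 a4 a5 a6 a7
  row 3: a1 a2 b33 b34 b35 b36 a7
  row 4: b41 b42 b43 b44 b45 a6 a7
Rows 1 and 2 agree on G; apply G→A and equate their A entries.
Rows 1 and 4 agree on G; apply G→A and equate their A entries.
Rows 1 and 2 agree on E; apply E→D and equate their D entries.
Rows 1 and 2 agree on F; apply F→B and equate their B entries.
Rows 1 and 4 agree on F; apply F→B and equate their B entries.
Rows 1 and 4 agree on AF; apply AF→D and equate their D entries.
Rows 1 and 4 agree on B; apply B→EG and equate their EG entries.
No row becomes fully distinguished — the join is lossy.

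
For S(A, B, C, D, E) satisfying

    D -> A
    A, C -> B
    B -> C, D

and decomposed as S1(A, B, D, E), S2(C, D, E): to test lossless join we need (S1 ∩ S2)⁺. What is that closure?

A, D, E

S1 ∩ S2 = {D, E}.
D → A applies, adding A
Closure: {A, D, E}.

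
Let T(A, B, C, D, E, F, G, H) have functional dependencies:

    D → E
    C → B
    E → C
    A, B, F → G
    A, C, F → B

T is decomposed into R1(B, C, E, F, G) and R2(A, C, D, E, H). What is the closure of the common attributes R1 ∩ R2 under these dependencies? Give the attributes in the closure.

R1 ∩ R2 = {C, E}.
C → B applies, adding B
Closure: {B, C, E}.

B, C, E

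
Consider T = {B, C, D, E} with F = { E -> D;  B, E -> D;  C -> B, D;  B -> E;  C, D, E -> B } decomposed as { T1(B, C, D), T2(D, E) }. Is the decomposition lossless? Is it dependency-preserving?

Lossless test: (D)⁺ = {D}, which is a superkey of neither fragment — lossy.
Dependency preservation: the restricted closure of {B} across the fragments never reaches {E}, so B → E cannot be enforced without a join — not preserved.

lossy and not dependency-preserving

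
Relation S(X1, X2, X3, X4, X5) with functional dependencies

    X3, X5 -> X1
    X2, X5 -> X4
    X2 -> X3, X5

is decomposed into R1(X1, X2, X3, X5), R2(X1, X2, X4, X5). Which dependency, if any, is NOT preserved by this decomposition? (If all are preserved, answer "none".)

X3, X5 → X1 lies within R1.
X2, X5 → X4 lies within R2.
X2 → X3, X5 lies within R1.
Every dependency is enforceable on the fragments, so the decomposition is dependency-preserving.

none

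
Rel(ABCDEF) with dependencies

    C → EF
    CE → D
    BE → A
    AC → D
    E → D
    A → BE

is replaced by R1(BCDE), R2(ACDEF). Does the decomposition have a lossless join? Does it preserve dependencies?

Lossless test: (CDE)⁺ = {CDEF}, which is a superkey of neither fragment — lossy.
Dependency preservation: the restricted closure of {BE} across the fragments never reaches {A}, so BE → A cannot be enforced without a join — not preserved.

lossy and not dependency-preserving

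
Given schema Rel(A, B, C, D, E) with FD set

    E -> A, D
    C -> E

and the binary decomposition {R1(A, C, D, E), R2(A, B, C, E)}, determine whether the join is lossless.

Yes

Common attributes: R1 ∩ R2 = {A, C, E}.
Closure of {A, C, E}: E → A, D applies, adding D. So (A, C, E)⁺ = {A, C, D, E}.
This closure contains every attribute of R1, so R1 ∩ R2 → R1. The join is lossless.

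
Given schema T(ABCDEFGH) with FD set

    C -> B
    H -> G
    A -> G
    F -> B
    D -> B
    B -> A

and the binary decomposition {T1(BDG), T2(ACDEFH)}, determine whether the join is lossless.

Common attributes: T1 ∩ T2 = {D}.
Closure of {D}: D → B applies, adding B; B → A applies, adding A; A → G applies, adding G. So (D)⁺ = {ABDG}.
This closure contains every attribute of T1, so T1 ∩ T2 → T1. The join is lossless.

Yes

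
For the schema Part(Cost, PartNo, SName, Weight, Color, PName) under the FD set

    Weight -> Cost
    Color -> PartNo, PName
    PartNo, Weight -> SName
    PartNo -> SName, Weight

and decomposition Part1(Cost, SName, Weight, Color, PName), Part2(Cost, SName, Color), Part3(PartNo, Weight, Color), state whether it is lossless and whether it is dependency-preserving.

Lossless test (chase): Rows 1 and 3 agree on Weight; apply Weight→Cost and equate their Cost entries. Rows 1 and 2 agree on Color; apply Color→PartNo, PName and equate their PartNo, PName entries. Rows 1 and 3 agree on Color; apply Color→PartNo, PName and equate their PartNo, PName entries. Rows 1 and 3 agree on PartNo, Weight; apply PartNo, Weight→SName and equate their SName entries. Rows 1 and 2 agree on PartNo; apply PartNo→SName, Weight and equate their SName, Weight entries. Row 1 is now all distinguished symbols — the join is lossless.
Dependency preservation: the restricted closure of {PartNo, Weight} across the fragments never reaches {SName}, so PartNo, Weight → SName cannot be enforced without a join — not preserved.

lossless but not dependency-preserving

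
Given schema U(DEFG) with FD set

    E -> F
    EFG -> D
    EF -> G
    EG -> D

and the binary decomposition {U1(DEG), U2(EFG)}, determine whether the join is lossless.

Common attributes: U1 ∩ U2 = {EG}.
Closure of {EG}: E → F applies, adding F; EFG → D applies, adding D. So (EG)⁺ = {DEFG}.
This closure contains every attribute of U1, so U1 ∩ U2 → U1. The join is lossless.

Yes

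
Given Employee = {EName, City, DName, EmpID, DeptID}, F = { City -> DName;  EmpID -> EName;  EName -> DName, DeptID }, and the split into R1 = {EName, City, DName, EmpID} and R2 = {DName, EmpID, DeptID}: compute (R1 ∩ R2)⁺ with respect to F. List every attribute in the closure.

R1 ∩ R2 = {DName, EmpID}.
EmpID → EName applies, adding EName
EName → DName, DeptID applies, adding DeptID
Closure: {EName, DName, EmpID, DeptID}.

EName, DName, EmpID, DeptID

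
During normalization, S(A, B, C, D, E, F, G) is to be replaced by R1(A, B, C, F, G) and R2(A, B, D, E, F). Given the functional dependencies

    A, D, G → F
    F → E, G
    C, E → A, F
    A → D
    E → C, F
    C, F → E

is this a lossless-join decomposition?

Yes

Common attributes: R1 ∩ R2 = {A, B, F}.
Closure of {A, B, F}: F → E, G applies, adding E, G; A → D applies, adding D; E → C, F applies, adding C. So (A, B, F)⁺ = {A, B, C, D, E, F, G}.
This closure contains every attribute of R1, so R1 ∩ R2 → R1. The join is lossless.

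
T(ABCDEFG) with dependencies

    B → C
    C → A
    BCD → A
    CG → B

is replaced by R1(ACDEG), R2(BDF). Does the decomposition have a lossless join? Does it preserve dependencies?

Lossless test: (D)⁺ = {D}, which is a superkey of neither fragment — lossy.
Dependency preservation: the restricted closure of {B} across the fragments never reaches {C}, so B → C cannot be enforced without a join — not preserved.

lossy and not dependency-preserving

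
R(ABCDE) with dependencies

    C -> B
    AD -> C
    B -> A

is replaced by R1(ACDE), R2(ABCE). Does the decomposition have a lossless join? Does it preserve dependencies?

lossless and dependency-preserving

Lossless test: (ACE)⁺ = {ABCE}, which contains all of one fragment — lossless.
Dependency preservation: every FD's attributes lie within a single fragment, so each can be enforced locally — preserved.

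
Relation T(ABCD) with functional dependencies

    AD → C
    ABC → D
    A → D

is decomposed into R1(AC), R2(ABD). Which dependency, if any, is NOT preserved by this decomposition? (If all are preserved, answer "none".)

none

AD → C: restricted closure across fragments reaches C.
ABC → D: restricted closure across fragments reaches D.
A → D lies within R2.
Every dependency is enforceable on the fragments, so the decomposition is dependency-preserving.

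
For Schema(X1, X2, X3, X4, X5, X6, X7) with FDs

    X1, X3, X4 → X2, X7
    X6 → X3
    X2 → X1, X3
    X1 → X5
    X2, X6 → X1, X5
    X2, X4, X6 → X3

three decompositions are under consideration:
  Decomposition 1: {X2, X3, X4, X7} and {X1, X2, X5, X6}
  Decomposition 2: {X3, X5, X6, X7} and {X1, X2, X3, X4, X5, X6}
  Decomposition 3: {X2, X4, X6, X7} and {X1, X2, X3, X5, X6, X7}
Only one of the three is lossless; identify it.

Decomposition 1: common = {X2}, closure = {X1, X2, X3, X5} → lossy.
Decomposition 2: common = {X3, X5, X6}, closure = {X3, X5, X6} → lossy.
Decomposition 3: common = {X2, X6, X7}, closure = {X1, X2, X3, X5, X6, X7} → lossless.

Decomposition 3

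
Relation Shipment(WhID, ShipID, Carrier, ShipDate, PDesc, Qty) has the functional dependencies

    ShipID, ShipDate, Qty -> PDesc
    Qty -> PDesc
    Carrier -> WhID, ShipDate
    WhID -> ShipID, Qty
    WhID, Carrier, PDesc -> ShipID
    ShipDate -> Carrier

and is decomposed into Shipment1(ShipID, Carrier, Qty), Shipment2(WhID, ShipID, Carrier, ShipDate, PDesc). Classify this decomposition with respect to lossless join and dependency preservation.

Lossless test: (ShipID, Carrier)⁺ = {WhID, ShipID, Carrier, ShipDate, PDesc, Qty}, which contains all of one fragment — lossless.
Dependency preservation: the restricted closure of {Qty} across the fragments never reaches {PDesc}, so Qty → PDesc cannot be enforced without a join — not preserved.

lossless but not dependency-preserving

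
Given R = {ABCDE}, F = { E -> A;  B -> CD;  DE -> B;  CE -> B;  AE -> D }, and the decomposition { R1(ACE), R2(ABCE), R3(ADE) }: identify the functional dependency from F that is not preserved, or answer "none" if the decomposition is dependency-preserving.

B -> CD

Check B → CD: no single fragment contains all of {BCD}, and the restricted closure of {B} across the fragments never reaches {CD}.
E → A is preserved.
DE → B is preserved.
CE → B is preserved.
AE → D is preserved.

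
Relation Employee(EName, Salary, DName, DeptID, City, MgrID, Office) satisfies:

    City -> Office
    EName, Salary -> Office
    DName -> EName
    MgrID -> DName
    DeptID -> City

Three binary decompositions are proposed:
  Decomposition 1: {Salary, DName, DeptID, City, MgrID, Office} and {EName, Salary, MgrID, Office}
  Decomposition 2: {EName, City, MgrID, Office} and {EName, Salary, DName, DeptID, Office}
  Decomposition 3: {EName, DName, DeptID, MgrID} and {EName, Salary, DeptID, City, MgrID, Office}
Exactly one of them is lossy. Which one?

Decomposition 1: common = {Salary, MgrID, Office}, closure = {EName, Salary, DName, MgrID, Office} → lossless.
Decomposition 2: common = {EName, Office}, closure = {EName, Office} → lossy.
Decomposition 3: common = {EName, DeptID, MgrID}, closure = {EName, DName, DeptID, City, MgrID, Office} → lossless.

Decomposition 2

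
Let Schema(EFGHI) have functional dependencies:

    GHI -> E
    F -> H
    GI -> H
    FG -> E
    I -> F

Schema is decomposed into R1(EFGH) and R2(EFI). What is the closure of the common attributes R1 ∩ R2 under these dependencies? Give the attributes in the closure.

EFH

R1 ∩ R2 = {EF}.
F → H applies, adding H
Closure: {EFH}.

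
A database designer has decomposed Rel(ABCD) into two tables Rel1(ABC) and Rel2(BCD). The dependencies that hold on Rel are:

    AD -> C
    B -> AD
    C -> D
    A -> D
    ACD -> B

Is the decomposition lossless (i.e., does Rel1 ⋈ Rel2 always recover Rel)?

Yes

Common attributes: Rel1 ∩ Rel2 = {BC}.
Closure of {BC}: B → AD applies, adding AD. So (BC)⁺ = {ABCD}.
This closure contains every attribute of Rel1, so Rel1 ∩ Rel2 → Rel1. The join is lossless.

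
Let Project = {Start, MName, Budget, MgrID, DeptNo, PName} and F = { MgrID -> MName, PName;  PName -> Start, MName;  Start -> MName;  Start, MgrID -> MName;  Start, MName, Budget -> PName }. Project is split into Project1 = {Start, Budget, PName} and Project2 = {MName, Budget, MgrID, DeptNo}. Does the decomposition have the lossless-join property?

No

Common attributes: Project1 ∩ Project2 = {Budget}.
No dependency enlarges {Budget}, so (Budget)⁺ = {Budget}.
The closure contains neither all of Project1 = {Start, Budget, PName} nor all of Project2 = {MName, Budget, MgrID, DeptNo}, so the common attributes are not a superkey of either fragment. The join is lossy.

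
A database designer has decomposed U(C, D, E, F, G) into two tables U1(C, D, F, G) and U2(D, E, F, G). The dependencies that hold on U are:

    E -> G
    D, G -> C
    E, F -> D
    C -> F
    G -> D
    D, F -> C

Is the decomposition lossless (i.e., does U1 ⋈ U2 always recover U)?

Yes

Common attributes: U1 ∩ U2 = {D, F, G}.
Closure of {D, F, G}: D, G → C applies, adding C. So (D, F, G)⁺ = {C, D, F, G}.
This closure contains every attribute of U1, so U1 ∩ U2 → U1. The join is lossless.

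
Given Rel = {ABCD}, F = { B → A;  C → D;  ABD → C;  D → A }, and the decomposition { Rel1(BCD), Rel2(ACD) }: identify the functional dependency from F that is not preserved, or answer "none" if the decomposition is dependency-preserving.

B → A

Check B → A: no single fragment contains all of {AB}, and the restricted closure of {B} across the fragments never reaches {A}.
C → D is preserved.
ABD → C is preserved.
D → A is preserved.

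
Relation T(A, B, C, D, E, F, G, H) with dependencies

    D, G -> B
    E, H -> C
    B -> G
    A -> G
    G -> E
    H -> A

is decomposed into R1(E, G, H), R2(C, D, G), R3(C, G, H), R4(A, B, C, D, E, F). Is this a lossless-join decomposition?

No

Chase test. Columns are A, B, C, D, E, F, G, H; row i has aⱼ where attribute j ∈ Ri, else bᵢⱼ.
Initial tableau (one row per fragment):
  row 1: b11 b12 b13 b14 a5 b16 a7 a8
  row 2: b21 b22 a3 a4 b25 b26 a7 b28
  row 3: b31 b32 a3 b34 b35 b36 a7 a8
  row 4: a1 a2 a3 a4 a5 a6 b47 b48
Rows 1 and 2 agree on G; apply G→E and equate their E entries.
Rows 1 and 3 agree on G; apply G→E and equate their E entries.
Rows 1 and 3 agree on H; apply H→A and equate their A entries.
Rows 1 and 3 agree on E, H; apply E, H→C and equate their C entries.
No row becomes fully distinguished — the join is lossy.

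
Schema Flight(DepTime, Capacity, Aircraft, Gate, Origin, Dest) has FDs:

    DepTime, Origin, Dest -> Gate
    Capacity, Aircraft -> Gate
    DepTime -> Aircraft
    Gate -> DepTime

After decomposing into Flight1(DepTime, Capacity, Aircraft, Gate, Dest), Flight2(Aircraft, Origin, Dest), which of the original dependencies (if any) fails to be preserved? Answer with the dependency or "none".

Check DepTime, Origin, Dest → Gate: no single fragment contains all of {DepTime, Gate, Origin, Dest}, and the restricted closure of {DepTime, Origin, Dest} across the fragments never reaches {Gate}.
Capacity, Aircraft → Gate is preserved.
DepTime → Aircraft is preserved.
Gate → DepTime is preserved.

DepTime, Origin, Dest -> Gate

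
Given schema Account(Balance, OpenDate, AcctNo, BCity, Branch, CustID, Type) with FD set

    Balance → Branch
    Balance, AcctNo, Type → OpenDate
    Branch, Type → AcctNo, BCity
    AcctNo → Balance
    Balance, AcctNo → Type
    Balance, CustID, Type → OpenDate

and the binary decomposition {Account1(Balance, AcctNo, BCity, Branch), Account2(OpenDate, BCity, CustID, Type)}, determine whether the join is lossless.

No

Common attributes: Account1 ∩ Account2 = {BCity}.
No dependency enlarges {BCity}, so (BCity)⁺ = {BCity}.
The closure contains neither all of Account1 = {Balance, AcctNo, BCity, Branch} nor all of Account2 = {OpenDate, BCity, CustID, Type}, so the common attributes are not a superkey of either fragment. The join is lossy.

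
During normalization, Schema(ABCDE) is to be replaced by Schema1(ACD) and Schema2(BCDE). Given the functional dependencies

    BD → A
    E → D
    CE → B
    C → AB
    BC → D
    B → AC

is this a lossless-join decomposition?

Common attributes: Schema1 ∩ Schema2 = {CD}.
Closure of {CD}: C → AB applies, adding AB. So (CD)⁺ = {ABCD}.
This closure contains every attribute of Schema1, so Schema1 ∩ Schema2 → Schema1. The join is lossless.

Yes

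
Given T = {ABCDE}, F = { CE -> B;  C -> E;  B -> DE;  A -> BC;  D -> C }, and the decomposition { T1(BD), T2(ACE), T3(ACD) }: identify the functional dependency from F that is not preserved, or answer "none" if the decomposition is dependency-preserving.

none

CE → B: restricted closure across fragments reaches B.
C → E lies within T2.
B → DE: restricted closure across fragments reaches DE.
A → BC: restricted closure across fragments reaches BC.
D → C lies within T3.
Every dependency is enforceable on the fragments, so the decomposition is dependency-preserving.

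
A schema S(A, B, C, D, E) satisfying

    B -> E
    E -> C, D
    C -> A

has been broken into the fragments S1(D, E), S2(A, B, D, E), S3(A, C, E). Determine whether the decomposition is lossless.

Yes

Chase test. Columns are A, B, C, D, E; row i has aⱼ where attribute j ∈ Si, else bᵢⱼ.
Initial tableau (one row per fragment):
  row 1: b11 b12 b13 a4 a5
  row 2: a1 a2 b23 a4 a5
  row 3: a1 b32 a3 b34 a5
Rows 1 and 2 agree on E; apply E→C, D and equate their C, D entries.
Rows 1 and 3 agree on E; apply E→C, D and equate their C, D entries.
Rows 1 and 2 agree on C; apply C→A and equate their A entries.
Row 2 is now all distinguished symbols — the join is lossless.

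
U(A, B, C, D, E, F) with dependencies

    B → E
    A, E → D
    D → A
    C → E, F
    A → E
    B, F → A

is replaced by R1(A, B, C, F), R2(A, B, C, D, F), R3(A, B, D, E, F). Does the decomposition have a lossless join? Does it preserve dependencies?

lossless but not dependency-preserving

Lossless test (chase): Rows 1 and 2 agree on B; apply B→E and equate their E entries. Rows 1 and 3 agree on B; apply B→E and equate their E entries. Rows 1 and 2 agree on A, E; apply A, E→D and equate their D entries. Row 1 is now all distinguished symbols — the join is lossless.
Dependency preservation: the restricted closure of {C} across the fragments never reaches {E, F}, so C → E, F cannot be enforced without a join — not preserved.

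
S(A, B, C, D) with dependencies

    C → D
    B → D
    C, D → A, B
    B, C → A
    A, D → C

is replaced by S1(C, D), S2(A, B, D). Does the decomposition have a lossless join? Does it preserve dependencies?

lossy and not dependency-preserving

Lossless test: (D)⁺ = {D}, which is a superkey of neither fragment — lossy.
Dependency preservation: the restricted closure of {C, D} across the fragments never reaches {A, B}, so C, D → A, B cannot be enforced without a join — not preserved.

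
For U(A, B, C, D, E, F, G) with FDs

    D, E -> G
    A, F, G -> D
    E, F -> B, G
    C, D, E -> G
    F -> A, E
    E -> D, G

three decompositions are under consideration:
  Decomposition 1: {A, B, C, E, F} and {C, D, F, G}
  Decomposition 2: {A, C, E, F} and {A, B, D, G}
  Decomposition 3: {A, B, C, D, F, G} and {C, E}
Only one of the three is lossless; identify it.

Decomposition 1

Decomposition 1: common = {C, F}, closure = {A, B, C, D, E, F, G} → lossless.
Decomposition 2: common = {A}, closure = {A} → lossy.
Decomposition 3: common = {C}, closure = {C} → lossy.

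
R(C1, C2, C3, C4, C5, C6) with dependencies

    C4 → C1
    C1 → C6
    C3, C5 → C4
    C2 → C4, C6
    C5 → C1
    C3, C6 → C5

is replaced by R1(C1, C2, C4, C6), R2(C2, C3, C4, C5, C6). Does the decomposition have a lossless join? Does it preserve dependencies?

Lossless test: (C2, C4, C6)⁺ = {C1, C2, C4, C6}, which contains all of one fragment — lossless.
Dependency preservation: the restricted closure of {C5} across the fragments never reaches {C1}, so C5 → C1 cannot be enforced without a join — not preserved.

lossless but not dependency-preserving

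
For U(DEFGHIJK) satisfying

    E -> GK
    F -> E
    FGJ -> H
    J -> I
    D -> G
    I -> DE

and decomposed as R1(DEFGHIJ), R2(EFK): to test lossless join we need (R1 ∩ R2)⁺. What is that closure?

R1 ∩ R2 = {EF}.
E → GK applies, adding GK
Closure: {EFGK}.

EFGK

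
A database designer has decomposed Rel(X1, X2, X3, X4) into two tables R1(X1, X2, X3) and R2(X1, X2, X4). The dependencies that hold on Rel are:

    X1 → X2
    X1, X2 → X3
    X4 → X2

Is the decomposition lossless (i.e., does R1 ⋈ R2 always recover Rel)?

Common attributes: R1 ∩ R2 = {X1, X2}.
Closure of {X1, X2}: X1, X2 → X3 applies, adding X3. So (X1, X2)⁺ = {X1, X2, X3}.
This closure contains every attribute of R1, so R1 ∩ R2 → R1. The join is lossless.

Yes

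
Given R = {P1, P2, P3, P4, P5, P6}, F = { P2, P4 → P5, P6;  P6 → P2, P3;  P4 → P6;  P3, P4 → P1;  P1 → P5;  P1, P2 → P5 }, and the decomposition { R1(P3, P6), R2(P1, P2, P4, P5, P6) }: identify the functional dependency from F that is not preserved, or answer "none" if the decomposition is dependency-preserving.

P2, P4 → P5, P6 lies within R2.
P6 → P2, P3: restricted closure across fragments reaches P2, P3.
P4 → P6 lies within R2.
P3, P4 → P1: restricted closure across fragments reaches P1.
P1 → P5 lies within R2.
P1, P2 → P5 lies within R2.
Every dependency is enforceable on the fragments, so the decomposition is dependency-preserving.

none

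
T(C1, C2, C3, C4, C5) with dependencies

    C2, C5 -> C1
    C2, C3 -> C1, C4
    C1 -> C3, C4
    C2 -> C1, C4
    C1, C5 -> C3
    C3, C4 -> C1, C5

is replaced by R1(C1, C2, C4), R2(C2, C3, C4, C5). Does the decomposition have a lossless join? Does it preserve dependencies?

lossless but not dependency-preserving

Lossless test: (C2, C4)⁺ = {C1, C2, C3, C4, C5}, which contains all of one fragment — lossless.
Dependency preservation: the restricted closure of {C1} across the fragments never reaches {C3, C4}, so C1 → C3, C4 cannot be enforced without a join — not preserved.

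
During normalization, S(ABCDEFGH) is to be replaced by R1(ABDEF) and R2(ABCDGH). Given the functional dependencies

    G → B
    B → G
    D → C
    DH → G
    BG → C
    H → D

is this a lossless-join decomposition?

Common attributes: R1 ∩ R2 = {ABD}.
Closure of {ABD}: B → G applies, adding G; D → C applies, adding C. So (ABD)⁺ = {ABCDG}.
The closure contains neither all of R1 = {ABDEF} nor all of R2 = {ABCDGH}, so the common attributes are not a superkey of either fragment. The join is lossy.

No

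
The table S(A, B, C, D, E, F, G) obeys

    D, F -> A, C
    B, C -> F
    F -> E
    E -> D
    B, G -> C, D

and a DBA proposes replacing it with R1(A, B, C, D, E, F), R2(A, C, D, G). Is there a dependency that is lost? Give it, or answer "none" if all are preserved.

Check B, G → C, D: no single fragment contains all of {B, C, D, G}, and the restricted closure of {B, G} across the fragments never reaches {C, D}.
D, F → A, C is preserved.
B, C → F is preserved.
F → E is preserved.
E → D is preserved.

B, G -> C, D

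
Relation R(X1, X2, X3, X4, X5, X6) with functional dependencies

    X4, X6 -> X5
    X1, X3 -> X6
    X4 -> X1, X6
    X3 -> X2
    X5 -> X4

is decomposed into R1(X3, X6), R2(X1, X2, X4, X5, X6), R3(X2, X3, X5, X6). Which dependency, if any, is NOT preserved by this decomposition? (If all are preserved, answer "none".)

Check X1, X3 → X6: no single fragment contains all of {X1, X3, X6}, and the restricted closure of {X1, X3} across the fragments never reaches {X6}.
X4, X6 → X5 is preserved.
X4 → X1, X6 is preserved.
X3 → X2 is preserved.
X5 → X4 is preserved.

X1, X3 -> X6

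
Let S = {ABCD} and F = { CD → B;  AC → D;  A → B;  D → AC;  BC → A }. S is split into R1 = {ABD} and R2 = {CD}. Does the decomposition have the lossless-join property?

Yes

Common attributes: R1 ∩ R2 = {D}.
Closure of {D}: D → AC applies, adding AC; CD → B applies, adding B. So (D)⁺ = {ABCD}.
This closure contains every attribute of R1, so R1 ∩ R2 → R1. The join is lossless.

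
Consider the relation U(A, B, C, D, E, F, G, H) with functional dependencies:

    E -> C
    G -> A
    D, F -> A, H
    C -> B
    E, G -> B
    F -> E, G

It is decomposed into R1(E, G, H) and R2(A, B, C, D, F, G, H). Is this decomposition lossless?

No

Common attributes: R1 ∩ R2 = {G, H}.
Closure of {G, H}: G → A applies, adding A. So (G, H)⁺ = {A, G, H}.
The closure contains neither all of R1 = {E, G, H} nor all of R2 = {A, B, C, D, F, G, H}, so the common attributes are not a superkey of either fragment. The join is lossy.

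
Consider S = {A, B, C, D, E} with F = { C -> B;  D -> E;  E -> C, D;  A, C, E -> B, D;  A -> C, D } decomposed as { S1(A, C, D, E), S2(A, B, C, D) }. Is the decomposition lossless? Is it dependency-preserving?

lossless and dependency-preserving

Lossless test: (A, C, D)⁺ = {A, B, C, D, E}, which contains all of one fragment — lossless.
Dependency preservation: A, C, E → B, D is not contained in any single fragment, but the restricted closure of its left-hand side across the fragments still reaches the right-hand side; the remaining FDs each lie inside some fragment. All dependencies are preserved.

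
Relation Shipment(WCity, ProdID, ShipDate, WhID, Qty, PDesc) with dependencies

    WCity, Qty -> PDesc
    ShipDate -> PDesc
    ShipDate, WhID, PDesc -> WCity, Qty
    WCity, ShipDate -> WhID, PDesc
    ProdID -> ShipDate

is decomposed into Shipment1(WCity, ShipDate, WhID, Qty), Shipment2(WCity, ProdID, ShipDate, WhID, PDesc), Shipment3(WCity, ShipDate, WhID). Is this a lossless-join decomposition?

Yes

Chase test. Columns are WCity, ProdID, ShipDate, WhID, Qty, PDesc; row i has aⱼ where attribute j ∈ Shipmenti, else bᵢⱼ.
Initial tableau (one row per fragment):
  row 1: a1 b12 a3 a4 a5 b16
  row 2: a1 a2 a3 a4 b25 a6
  row 3: a1 b32 a3 a4 b35 b36
Rows 1 and 2 agree on ShipDate; apply ShipDate→PDesc and equate their PDesc entries.
Rows 1 and 3 agree on ShipDate; apply ShipDate→PDesc and equate their PDesc entries.
Rows 1 and 2 agree on ShipDate, WhID, PDesc; apply ShipDate, WhID, PDesc→WCity, Qty and equate their WCity, Qty entries.
Rows 1 and 3 agree on ShipDate, WhID, PDesc; apply ShipDate, WhID, PDesc→WCity, Qty and equate their WCity, Qty entries.
Row 2 is now all distinguished symbols — the join is lossless.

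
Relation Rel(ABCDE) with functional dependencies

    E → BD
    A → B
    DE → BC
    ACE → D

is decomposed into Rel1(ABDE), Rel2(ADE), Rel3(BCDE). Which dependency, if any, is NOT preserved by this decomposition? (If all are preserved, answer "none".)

none

E → BD lies within Rel1.
A → B lies within Rel1.
DE → BC lies within Rel3.
ACE → D: restricted closure across fragments reaches D.
Every dependency is enforceable on the fragments, so the decomposition is dependency-preserving.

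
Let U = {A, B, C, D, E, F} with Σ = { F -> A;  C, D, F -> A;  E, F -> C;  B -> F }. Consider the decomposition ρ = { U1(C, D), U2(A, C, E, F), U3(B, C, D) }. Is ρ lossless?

Chase test. Columns are A, B, C, D, E, F; row i has aⱼ where attribute j ∈ Ui, else bᵢⱼ.
Initial tableau (one row per fragment):
  row 1: b11 b12 a3 a4 b15 b16
  row 2: a1 b22 a3 b24 a5 a6
  row 3: b31 a2 a3 a4 b35 b36
No row becomes fully distinguished — the join is lossy.

No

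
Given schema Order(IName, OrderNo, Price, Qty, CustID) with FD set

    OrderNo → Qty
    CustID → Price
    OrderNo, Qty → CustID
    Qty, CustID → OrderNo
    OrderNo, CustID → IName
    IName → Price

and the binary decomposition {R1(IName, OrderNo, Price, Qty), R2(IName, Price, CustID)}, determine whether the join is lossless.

Common attributes: R1 ∩ R2 = {IName, Price}.
No dependency enlarges {IName, Price}, so (IName, Price)⁺ = {IName, Price}.
The closure contains neither all of R1 = {IName, OrderNo, Price, Qty} nor all of R2 = {IName, Price, CustID}, so the common attributes are not a superkey of either fragment. The join is lossy.

No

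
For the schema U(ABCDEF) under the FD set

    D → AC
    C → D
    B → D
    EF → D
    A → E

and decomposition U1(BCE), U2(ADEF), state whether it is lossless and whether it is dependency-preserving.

lossy and not dependency-preserving

Lossless test: (E)⁺ = {E}, which is a superkey of neither fragment — lossy.
Dependency preservation: the restricted closure of {D} across the fragments never reaches {AC}, so D → AC cannot be enforced without a join — not preserved.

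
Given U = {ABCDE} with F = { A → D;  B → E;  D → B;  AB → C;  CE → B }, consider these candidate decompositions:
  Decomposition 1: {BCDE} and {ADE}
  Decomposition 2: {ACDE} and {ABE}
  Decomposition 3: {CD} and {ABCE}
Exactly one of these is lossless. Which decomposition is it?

Decomposition 1: common = {DE}, closure = {BDE} → lossy.
Decomposition 2: common = {AE}, closure = {ABCDE} → lossless.
Decomposition 3: common = {C}, closure = {C} → lossy.

Decomposition 2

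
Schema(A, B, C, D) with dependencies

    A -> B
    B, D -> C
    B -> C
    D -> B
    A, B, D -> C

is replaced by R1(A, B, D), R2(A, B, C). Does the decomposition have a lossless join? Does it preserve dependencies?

lossless and dependency-preserving

Lossless test: (A, B)⁺ = {A, B, C}, which contains all of one fragment — lossless.
Dependency preservation: B, D → C; A, B, D → C are not contained in any single fragment, but the restricted closure of each left-hand side across the fragments still reaches the right-hand side; the remaining FDs each lie inside some fragment. All dependencies are preserved.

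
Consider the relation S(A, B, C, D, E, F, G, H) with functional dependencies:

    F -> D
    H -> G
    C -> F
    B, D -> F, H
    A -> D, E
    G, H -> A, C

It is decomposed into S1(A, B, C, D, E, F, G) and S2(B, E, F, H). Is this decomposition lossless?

Yes

Common attributes: S1 ∩ S2 = {B, E, F}.
Closure of {B, E, F}: F → D applies, adding D; B, D → F, H applies, adding H; H → G applies, adding G; G, H → A, C applies, adding A, C. So (B, E, F)⁺ = {A, B, C, D, E, F, G, H}.
This closure contains every attribute of S1, so S1 ∩ S2 → S1. The join is lossless.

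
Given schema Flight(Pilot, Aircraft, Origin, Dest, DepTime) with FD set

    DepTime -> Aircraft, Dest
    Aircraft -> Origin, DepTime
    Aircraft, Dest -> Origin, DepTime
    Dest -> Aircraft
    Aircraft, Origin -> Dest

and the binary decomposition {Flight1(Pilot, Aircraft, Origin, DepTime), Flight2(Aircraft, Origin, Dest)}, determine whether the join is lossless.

Common attributes: Flight1 ∩ Flight2 = {Aircraft, Origin}.
Closure of {Aircraft, Origin}: Aircraft → Origin, DepTime applies, adding DepTime; Aircraft, Origin → Dest applies, adding Dest. So (Aircraft, Origin)⁺ = {Aircraft, Origin, Dest, DepTime}.
This closure contains every attribute of Flight2, so Flight1 ∩ Flight2 → Flight2. The join is lossless.

Yes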